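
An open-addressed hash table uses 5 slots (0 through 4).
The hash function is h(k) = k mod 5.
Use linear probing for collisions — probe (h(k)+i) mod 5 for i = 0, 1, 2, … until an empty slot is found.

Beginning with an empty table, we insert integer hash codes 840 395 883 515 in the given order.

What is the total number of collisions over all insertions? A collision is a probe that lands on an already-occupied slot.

3

840 hashes to 0; slot 0 is free → place at 0.
395 hashes to 0; 0 taken → place at 1.
883 hashes to 3; slot 3 is free → place at 3.
515 hashes to 0; 0,1 taken → place at 2.
Table: [840, 395, 515, 883, ∅]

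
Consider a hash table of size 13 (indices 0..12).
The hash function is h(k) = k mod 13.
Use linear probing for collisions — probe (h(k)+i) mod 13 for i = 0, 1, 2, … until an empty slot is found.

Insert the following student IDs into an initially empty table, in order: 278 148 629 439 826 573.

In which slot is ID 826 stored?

8

278 hashes to 5; slot 5 is free → place at 5.
148 hashes to 5; 5 taken → place at 6.
629 hashes to 5; 5,6 taken → place at 7.
439 hashes to 10; slot 10 is free → place at 10.
826 hashes to 7; 7 taken → place at 8.
573 hashes to 1; slot 1 is free → place at 1.
Table: [-, 573, -, -, -, 278, 148, 629, 826, -, 439, -, -]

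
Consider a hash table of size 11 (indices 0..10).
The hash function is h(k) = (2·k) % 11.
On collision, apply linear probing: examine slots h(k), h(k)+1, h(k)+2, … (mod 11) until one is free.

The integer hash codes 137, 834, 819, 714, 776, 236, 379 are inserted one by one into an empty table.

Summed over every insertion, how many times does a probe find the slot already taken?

8

137 hashes to 10; slot 10 is free => place at 10.
834 hashes to 7; slot 7 is free => place at 7.
819 hashes to 10; 10 taken => place at 0.
714 hashes to 9; slot 9 is free => place at 9.
776 hashes to 1; slot 1 is free => place at 1.
236 hashes to 10; 10,0,1 taken => place at 2.
379 hashes to 10; 10,0,1,2 taken => place at 3.
Table: [819, 776, 236, 379, -, -, -, 834, -, 714, 137]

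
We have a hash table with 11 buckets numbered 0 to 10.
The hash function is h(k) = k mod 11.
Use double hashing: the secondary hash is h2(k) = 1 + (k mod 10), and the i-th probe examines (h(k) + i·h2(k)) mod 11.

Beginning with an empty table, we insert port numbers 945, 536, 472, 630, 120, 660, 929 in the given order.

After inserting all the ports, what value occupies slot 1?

660

945: h=10 → slot 10
536: h=8 → slot 8
472: h=10, h2=3, probe 10,2 → slot 2
630: h=3 → slot 3
120: h=10, h2=1, probe 10,0 → slot 0
660: h=0, h2=1, probe 0,1 → slot 1
929: h=5 → slot 5
Table: [120, 660, 472, 630, -, 929, -, -, 536, -, 945]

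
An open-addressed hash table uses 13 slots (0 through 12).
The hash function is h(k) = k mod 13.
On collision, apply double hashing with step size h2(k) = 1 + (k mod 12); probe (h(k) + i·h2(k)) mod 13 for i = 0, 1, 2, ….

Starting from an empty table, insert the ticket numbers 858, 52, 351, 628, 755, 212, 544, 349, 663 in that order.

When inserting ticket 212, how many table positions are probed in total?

Insert 858: h=0, slot 0 empty -> index 0.
Insert 52: h=0, h2=5, slot 0 occupied -> index 5.
Insert 351: h=0, h2=4, slot 0 occupied -> index 4.
Insert 628: h=4, h2=5, slot 4 occupied -> index 9.
Insert 755: h=1, slot 1 empty -> index 1.
Insert 212: h=4, h2=9, slots 4,0,9,5,1 occupied -> index 10.
Insert 544: h=11, slot 11 empty -> index 11.
Insert 349: h=11, h2=2, slots 11,0 occupied -> index 2.
Insert 663: h=0, h2=4, slots 0,4 occupied -> index 8.
Table: [858, 755, 349, ∅, 351, 52, ∅, ∅, 663, 628, 212, 544, ∅]

6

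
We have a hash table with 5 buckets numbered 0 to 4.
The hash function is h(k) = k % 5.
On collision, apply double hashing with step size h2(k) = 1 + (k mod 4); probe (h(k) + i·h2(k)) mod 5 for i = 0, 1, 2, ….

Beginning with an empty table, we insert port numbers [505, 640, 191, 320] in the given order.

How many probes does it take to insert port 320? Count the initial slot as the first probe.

3

Insert 505: h=0, slot 0 empty → index 0.
Insert 640: h=0, h2=1, slot 0 occupied → index 1.
Insert 191: h=1, h2=4, slots 1,0 occupied → index 4.
Insert 320: h=0, h2=1, slots 0,1 occupied → index 2.
Table: [505, 640, 320, -, 191]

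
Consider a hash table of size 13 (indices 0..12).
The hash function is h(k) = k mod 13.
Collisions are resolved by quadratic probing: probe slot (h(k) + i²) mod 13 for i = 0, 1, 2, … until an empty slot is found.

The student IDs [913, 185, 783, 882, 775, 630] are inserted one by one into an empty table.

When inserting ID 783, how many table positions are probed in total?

3

Insert 913: h=3, slot 3 empty -> index 3.
Insert 185: h=3, slot 3 occupied -> index 4.
Insert 783: h=3, slots 3,4 occupied -> index 7.
Insert 882: h=11, slot 11 empty -> index 11.
Insert 775: h=8, slot 8 empty -> index 8.
Insert 630: h=6, slot 6 empty -> index 6.
Table: [., ., ., 913, 185, ., 630, 783, 775, ., ., 882, .]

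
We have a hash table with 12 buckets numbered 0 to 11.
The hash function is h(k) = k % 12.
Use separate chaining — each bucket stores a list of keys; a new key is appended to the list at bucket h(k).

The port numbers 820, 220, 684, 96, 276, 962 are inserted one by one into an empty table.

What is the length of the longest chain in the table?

3

820 -> bucket 4
220 -> bucket 4 (collision)
684 -> bucket 0
96 -> bucket 0 (collision)
276 -> bucket 0 (collision)
962 -> bucket 2
Final buckets:
0: 684 -> 96 -> 276
1: —
2: 962
3: —
4: 820 -> 220
5: —
6: —
7: —
8: —
9: —
10: —
11: —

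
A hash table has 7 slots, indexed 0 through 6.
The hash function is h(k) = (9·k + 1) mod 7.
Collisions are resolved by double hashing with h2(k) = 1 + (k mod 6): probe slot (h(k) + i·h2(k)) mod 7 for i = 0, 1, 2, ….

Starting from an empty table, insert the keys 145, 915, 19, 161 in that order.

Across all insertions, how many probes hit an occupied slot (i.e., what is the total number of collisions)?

3

Insert 145: h=4, slot 4 empty -> index 4.
Insert 915: h=4, h2=4, slot 4 occupied -> index 1.
Insert 19: h=4, h2=2, slot 4 occupied -> index 6.
Insert 161: h=1, h2=6, slot 1 occupied -> index 0.
Table: [161, 915, —, —, 145, —, 19]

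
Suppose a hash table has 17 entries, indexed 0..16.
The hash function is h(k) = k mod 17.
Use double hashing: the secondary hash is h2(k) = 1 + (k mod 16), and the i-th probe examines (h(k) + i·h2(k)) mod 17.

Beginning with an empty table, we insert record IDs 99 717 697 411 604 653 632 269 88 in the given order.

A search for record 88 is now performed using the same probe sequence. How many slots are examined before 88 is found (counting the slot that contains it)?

3

Insert 99: h=14, slot 14 empty -> index 14.
Insert 717: h=3, slot 3 empty -> index 3.
Insert 697: h=0, slot 0 empty -> index 0.
Insert 411: h=3, h2=12, slot 3 occupied -> index 15.
Insert 604: h=9, slot 9 empty -> index 9.
Insert 653: h=7, slot 7 empty -> index 7.
Insert 632: h=3, h2=9, slot 3 occupied -> index 12.
Insert 269: h=14, h2=14, slot 14 occupied -> index 11.
Insert 88: h=3, h2=9, slots 3,12 occupied -> index 4.
Table: [697, ∅, ∅, 717, 88, ∅, ∅, 653, ∅, 604, ∅, 269, 632, ∅, 99, 411, ∅]
Lookup 88: h=3, h2=9, probe 3,12,4 → found at 4.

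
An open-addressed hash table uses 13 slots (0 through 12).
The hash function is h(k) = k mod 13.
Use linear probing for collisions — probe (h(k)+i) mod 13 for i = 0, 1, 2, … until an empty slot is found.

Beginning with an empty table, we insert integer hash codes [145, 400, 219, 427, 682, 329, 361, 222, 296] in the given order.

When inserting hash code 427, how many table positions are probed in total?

145 hashes to 2; slot 2 is free => place at 2.
400 hashes to 10; slot 10 is free => place at 10.
219 hashes to 11; slot 11 is free => place at 11.
427 hashes to 11; 11 taken => place at 12.
682 hashes to 6; slot 6 is free => place at 6.
329 hashes to 4; slot 4 is free => place at 4.
361 hashes to 10; 10,11,12 taken => place at 0.
222 hashes to 1; slot 1 is free => place at 1.
296 hashes to 10; 10,11,12,0,1,2 taken => place at 3.
Table: [361, 222, 145, 296, 329, _, 682, _, _, _, 400, 219, 427]

2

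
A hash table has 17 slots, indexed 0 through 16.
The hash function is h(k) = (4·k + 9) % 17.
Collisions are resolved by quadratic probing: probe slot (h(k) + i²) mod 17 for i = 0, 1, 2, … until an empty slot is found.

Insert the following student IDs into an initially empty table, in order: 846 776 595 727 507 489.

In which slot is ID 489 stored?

846: h=10 → slot 10
776: h=2 → slot 2
595: h=9 → slot 9
727: h=10, probe 10,11 → slot 11
507: h=14 → slot 14
489: h=10, probe 10,11,14,2,9,1 → slot 1
Table: [-, 489, 776, -, -, -, -, -, -, 595, 846, 727, -, -, 507, -, -]

1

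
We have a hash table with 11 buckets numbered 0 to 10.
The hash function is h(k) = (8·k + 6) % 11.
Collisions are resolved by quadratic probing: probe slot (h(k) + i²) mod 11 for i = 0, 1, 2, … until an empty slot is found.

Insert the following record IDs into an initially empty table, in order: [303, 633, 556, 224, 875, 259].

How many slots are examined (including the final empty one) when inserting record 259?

303 hashes to 10; slot 10 is free -> place at 10.
633 hashes to 10; 10 taken -> place at 0.
556 hashes to 10; 10,0 taken -> place at 3.
224 hashes to 5; slot 5 is free -> place at 5.
875 hashes to 10; 10,0,3 taken -> place at 8.
259 hashes to 10; 10,0,3,8 taken -> place at 4.
Table: [633, ., ., 556, 259, 224, ., ., 875, ., 303]

5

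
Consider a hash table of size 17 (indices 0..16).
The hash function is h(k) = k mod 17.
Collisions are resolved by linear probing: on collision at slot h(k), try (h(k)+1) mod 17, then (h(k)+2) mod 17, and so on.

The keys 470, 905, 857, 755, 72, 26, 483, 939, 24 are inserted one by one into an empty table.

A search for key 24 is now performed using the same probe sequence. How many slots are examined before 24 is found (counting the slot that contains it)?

470: h=11 → slot 11
905: h=4 → slot 4
857: h=7 → slot 7
755: h=7, probe 7,8 → slot 8
72: h=4, probe 4,5 → slot 5
26: h=9 → slot 9
483: h=7, probe 7,8,9,10 → slot 10
939: h=4, probe 4,5,6 → slot 6
24: h=7, probe 7,8,9,10,11,12 → slot 12
Table: [—, —, —, —, 905, 72, 939, 857, 755, 26, 483, 470, 24, —, —, —, —]
Lookup 24: h=7, probe 7,8,9,10,11,12 → found at 12.

6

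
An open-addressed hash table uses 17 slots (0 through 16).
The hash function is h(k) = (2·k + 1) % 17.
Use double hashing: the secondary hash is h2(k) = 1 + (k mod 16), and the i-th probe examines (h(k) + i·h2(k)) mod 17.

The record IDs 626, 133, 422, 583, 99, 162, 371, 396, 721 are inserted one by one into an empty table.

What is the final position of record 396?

7

626 hashes to 12; slot 12 is free → place at 12.
133 hashes to 12, h2=6; 12 taken → place at 1.
422 hashes to 12, h2=7; 12 taken → place at 2.
583 hashes to 11; slot 11 is free → place at 11.
99 hashes to 12, h2=4; 12 taken → place at 16.
162 hashes to 2, h2=3; 2 taken → place at 5.
371 hashes to 12, h2=4; 12,16 taken → place at 3.
396 hashes to 11, h2=13; 11 taken → place at 7.
721 hashes to 15; slot 15 is free → place at 15.
Table: [∅, 133, 422, 371, ∅, 162, ∅, 396, ∅, ∅, ∅, 583, 626, ∅, ∅, 721, 99]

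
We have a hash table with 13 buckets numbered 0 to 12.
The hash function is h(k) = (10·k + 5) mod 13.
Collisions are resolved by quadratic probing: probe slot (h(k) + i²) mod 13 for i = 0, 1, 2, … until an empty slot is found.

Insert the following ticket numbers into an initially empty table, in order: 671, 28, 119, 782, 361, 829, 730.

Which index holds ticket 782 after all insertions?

671 hashes to 7; slot 7 is free -> place at 7.
28 hashes to 12; slot 12 is free -> place at 12.
119 hashes to 12; 12 taken -> place at 0.
782 hashes to 12; 12,0 taken -> place at 3.
361 hashes to 1; slot 1 is free -> place at 1.
829 hashes to 1; 1 taken -> place at 2.
730 hashes to 12; 12,0,3 taken -> place at 8.
Table: [119, 361, 829, 782, _, _, _, 671, 730, _, _, _, 28]

3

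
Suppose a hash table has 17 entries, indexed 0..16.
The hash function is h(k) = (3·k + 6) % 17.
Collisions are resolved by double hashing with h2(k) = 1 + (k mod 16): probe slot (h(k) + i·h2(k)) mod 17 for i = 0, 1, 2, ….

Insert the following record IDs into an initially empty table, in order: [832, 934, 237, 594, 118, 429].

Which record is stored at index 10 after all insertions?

934

832: h=3 => slot 3
934: h=3, h2=7, probe 3,10 => slot 10
237: h=3, h2=14, probe 3,0 => slot 0
594: h=3, h2=3, probe 3,6 => slot 6
118: h=3, h2=7, probe 3,10,0,7 => slot 7
429: h=1 => slot 1
Table: [237, 429, —, 832, —, —, 594, 118, —, —, 934, —, —, —, —, —, —]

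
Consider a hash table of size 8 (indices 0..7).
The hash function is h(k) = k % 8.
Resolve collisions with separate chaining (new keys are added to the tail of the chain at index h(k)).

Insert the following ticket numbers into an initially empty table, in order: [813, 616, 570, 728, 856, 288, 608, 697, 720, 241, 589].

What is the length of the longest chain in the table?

813 → bucket 5
616 → bucket 0
570 → bucket 2
728 → bucket 0 (collision)
856 → bucket 0 (collision)
288 → bucket 0 (collision)
608 → bucket 0 (collision)
697 → bucket 1
720 → bucket 0 (collision)
241 → bucket 1 (collision)
589 → bucket 5 (collision)
Final buckets:
0: 616 -> 728 -> 856 -> 288 -> 608 -> 720
1: 697 -> 241
2: 570
3: —
4: —
5: 813 -> 589
6: —
7: —

6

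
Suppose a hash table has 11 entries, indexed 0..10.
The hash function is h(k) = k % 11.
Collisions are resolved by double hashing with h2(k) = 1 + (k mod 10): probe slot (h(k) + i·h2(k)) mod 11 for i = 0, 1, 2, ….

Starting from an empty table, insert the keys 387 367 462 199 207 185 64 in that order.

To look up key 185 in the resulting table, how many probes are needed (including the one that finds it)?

387 hashes to 2; slot 2 is free → place at 2.
367 hashes to 4; slot 4 is free → place at 4.
462 hashes to 0; slot 0 is free → place at 0.
199 hashes to 1; slot 1 is free → place at 1.
207 hashes to 9; slot 9 is free → place at 9.
185 hashes to 9, h2=6; 9,4 taken → place at 10.
64 hashes to 9, h2=5; 9 taken → place at 3.
Table: [462, 199, 387, 64, 367, -, -, -, -, 207, 185]
Lookup 185: h=9, h2=6, probe 9,4,10 → found at 10.

3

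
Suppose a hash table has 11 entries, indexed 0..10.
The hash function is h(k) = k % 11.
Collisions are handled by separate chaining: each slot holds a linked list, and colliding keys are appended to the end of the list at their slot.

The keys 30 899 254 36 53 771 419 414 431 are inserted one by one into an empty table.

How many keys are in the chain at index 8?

Insert 30: h=8, bucket 8 empty -> new chain.
Insert 899: h=8, bucket 8 nonempty -> append to chain.
Insert 254: h=1, bucket 1 empty -> new chain.
Insert 36: h=3, bucket 3 empty -> new chain.
Insert 53: h=9, bucket 9 empty -> new chain.
Insert 771: h=1, bucket 1 nonempty -> append to chain.
Insert 419: h=1, bucket 1 nonempty -> append to chain.
Insert 414: h=7, bucket 7 empty -> new chain.
Insert 431: h=2, bucket 2 empty -> new chain.
Final buckets:
0: -
1: 254 -> 771 -> 419
2: 431
3: 36
4: -
5: -
6: -
7: 414
8: 30 -> 899
9: 53
10: -

2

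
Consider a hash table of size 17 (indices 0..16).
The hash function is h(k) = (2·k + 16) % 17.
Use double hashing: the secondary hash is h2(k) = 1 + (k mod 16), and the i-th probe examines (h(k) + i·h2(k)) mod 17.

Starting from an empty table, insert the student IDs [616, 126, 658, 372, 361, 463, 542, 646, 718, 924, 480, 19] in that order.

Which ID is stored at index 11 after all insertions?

924

616 hashes to 7; slot 7 is free => place at 7.
126 hashes to 13; slot 13 is free => place at 13.
658 hashes to 6; slot 6 is free => place at 6.
372 hashes to 12; slot 12 is free => place at 12.
361 hashes to 7, h2=10; 7 taken => place at 0.
463 hashes to 7, h2=16; 7,6 taken => place at 5.
542 hashes to 12, h2=15; 12 taken => place at 10.
646 hashes to 16; slot 16 is free => place at 16.
718 hashes to 7, h2=15; 7,5 taken => place at 3.
924 hashes to 11; slot 11 is free => place at 11.
480 hashes to 7, h2=1; 7 taken => place at 8.
19 hashes to 3, h2=4; 3,7,11 taken => place at 15.
Table: [361, —, —, 718, —, 463, 658, 616, 480, —, 542, 924, 372, 126, —, 19, 646]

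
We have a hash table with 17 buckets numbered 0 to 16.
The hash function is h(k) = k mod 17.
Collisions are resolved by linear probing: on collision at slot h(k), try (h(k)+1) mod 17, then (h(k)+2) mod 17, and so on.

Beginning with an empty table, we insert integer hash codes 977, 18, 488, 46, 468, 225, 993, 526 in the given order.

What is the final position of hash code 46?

Insert 977: h=8, slot 8 empty → index 8.
Insert 18: h=1, slot 1 empty → index 1.
Insert 488: h=12, slot 12 empty → index 12.
Insert 46: h=12, slot 12 occupied → index 13.
Insert 468: h=9, slot 9 empty → index 9.
Insert 225: h=4, slot 4 empty → index 4.
Insert 993: h=7, slot 7 empty → index 7.
Insert 526: h=16, slot 16 empty → index 16.
Table: [., 18, ., ., 225, ., ., 993, 977, 468, ., ., 488, 46, ., ., 526]

13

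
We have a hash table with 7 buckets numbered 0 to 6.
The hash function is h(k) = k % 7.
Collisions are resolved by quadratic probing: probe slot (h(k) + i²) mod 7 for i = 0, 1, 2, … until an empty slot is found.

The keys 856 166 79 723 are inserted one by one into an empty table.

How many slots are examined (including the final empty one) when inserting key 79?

Insert 856: h=2, slot 2 empty => index 2.
Insert 166: h=5, slot 5 empty => index 5.
Insert 79: h=2, slot 2 occupied => index 3.
Insert 723: h=2, slots 2,3 occupied => index 6.
Table: [., ., 856, 79, ., 166, 723]

2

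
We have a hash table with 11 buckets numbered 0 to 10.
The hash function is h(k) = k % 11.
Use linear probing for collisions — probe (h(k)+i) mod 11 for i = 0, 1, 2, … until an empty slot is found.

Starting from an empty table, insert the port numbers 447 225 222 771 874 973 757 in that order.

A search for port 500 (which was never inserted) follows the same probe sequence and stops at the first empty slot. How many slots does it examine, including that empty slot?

447: h=7 → slot 7
225: h=5 → slot 5
222: h=2 → slot 2
771: h=1 → slot 1
874: h=5, probe 5,6 → slot 6
973: h=5, probe 5,6,7,8 → slot 8
757: h=9 → slot 9
Table: [_, 771, 222, _, _, 225, 874, 447, 973, 757, _]
Lookup 500: h=5, probe 5,6,7,8,9,10 → slot 10 empty, not found.

6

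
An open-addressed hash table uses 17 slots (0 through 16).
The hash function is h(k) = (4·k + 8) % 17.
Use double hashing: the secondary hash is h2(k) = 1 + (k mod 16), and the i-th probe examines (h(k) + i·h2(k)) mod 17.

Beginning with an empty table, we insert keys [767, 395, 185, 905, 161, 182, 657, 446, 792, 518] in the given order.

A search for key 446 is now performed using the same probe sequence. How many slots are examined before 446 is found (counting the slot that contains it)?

767 hashes to 16; slot 16 is free => place at 16.
395 hashes to 7; slot 7 is free => place at 7.
185 hashes to 0; slot 0 is free => place at 0.
905 hashes to 7, h2=10; 7,0 taken => place at 10.
161 hashes to 6; slot 6 is free => place at 6.
182 hashes to 5; slot 5 is free => place at 5.
657 hashes to 1; slot 1 is free => place at 1.
446 hashes to 7, h2=15; 7,5 taken => place at 3.
792 hashes to 14; slot 14 is free => place at 14.
518 hashes to 6, h2=7; 6 taken => place at 13.
Table: [185, 657, -, 446, -, 182, 161, 395, -, -, 905, -, -, 518, 792, -, 767]
Lookup 446: h=7, h2=15, probe 7,5,3 → found at 3.

3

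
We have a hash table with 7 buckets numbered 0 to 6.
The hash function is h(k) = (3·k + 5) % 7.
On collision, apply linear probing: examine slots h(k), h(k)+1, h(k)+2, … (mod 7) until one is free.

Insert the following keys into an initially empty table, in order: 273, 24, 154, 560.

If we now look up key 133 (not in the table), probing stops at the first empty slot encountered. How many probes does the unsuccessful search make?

5

273: h=5 -> slot 5
24: h=0 -> slot 0
154: h=5, probe 5,6 -> slot 6
560: h=5, probe 5,6,0,1 -> slot 1
Table: [24, 560, _, _, _, 273, 154]
Lookup 133: h=5, probe 5,6,0,1,2 → slot 2 empty, not found.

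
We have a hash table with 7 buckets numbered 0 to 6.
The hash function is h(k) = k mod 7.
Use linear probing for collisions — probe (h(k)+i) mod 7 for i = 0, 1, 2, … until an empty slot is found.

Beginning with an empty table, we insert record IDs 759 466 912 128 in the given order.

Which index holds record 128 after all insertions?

5

759: h=3 -> slot 3
466: h=4 -> slot 4
912: h=2 -> slot 2
128: h=2, probe 2,3,4,5 -> slot 5
Table: [_, _, 912, 759, 466, 128, _]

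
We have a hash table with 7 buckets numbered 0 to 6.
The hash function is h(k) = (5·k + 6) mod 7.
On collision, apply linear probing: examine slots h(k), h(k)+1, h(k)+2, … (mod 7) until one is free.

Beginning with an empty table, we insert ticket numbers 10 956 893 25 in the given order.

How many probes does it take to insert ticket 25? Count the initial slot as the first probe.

Insert 10: h=0, slot 0 empty → index 0.
Insert 956: h=5, slot 5 empty → index 5.
Insert 893: h=5, slot 5 occupied → index 6.
Insert 25: h=5, slots 5,6,0 occupied → index 1.
Table: [10, 25, ., ., ., 956, 893]

4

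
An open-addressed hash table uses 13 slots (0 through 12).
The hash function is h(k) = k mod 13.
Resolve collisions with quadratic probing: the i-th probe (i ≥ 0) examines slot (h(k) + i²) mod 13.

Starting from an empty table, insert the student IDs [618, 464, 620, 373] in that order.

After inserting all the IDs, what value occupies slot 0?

Insert 618: h=7, slot 7 empty -> index 7.
Insert 464: h=9, slot 9 empty -> index 9.
Insert 620: h=9, slot 9 occupied -> index 10.
Insert 373: h=9, slots 9,10 occupied -> index 0.
Table: [373, —, —, —, —, —, —, 618, —, 464, 620, —, —]

373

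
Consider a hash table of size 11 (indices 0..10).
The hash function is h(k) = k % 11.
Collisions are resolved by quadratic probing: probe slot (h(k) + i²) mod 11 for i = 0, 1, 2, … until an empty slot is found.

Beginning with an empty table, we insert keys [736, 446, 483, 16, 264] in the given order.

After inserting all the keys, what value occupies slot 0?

483

736: h=10 => slot 10
446: h=6 => slot 6
483: h=10, probe 10,0 => slot 0
16: h=5 => slot 5
264: h=0, probe 0,1 => slot 1
Table: [483, 264, ∅, ∅, ∅, 16, 446, ∅, ∅, ∅, 736]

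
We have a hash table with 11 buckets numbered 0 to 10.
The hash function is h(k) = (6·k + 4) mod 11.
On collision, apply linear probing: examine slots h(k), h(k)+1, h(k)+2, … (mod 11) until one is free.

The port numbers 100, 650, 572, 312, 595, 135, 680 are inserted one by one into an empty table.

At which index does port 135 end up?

Insert 100: h=10, slot 10 empty => index 10.
Insert 650: h=10, slot 10 occupied => index 0.
Insert 572: h=4, slot 4 empty => index 4.
Insert 312: h=6, slot 6 empty => index 6.
Insert 595: h=10, slots 10,0 occupied => index 1.
Insert 135: h=0, slots 0,1 occupied => index 2.
Insert 680: h=3, slot 3 empty => index 3.
Table: [650, 595, 135, 680, 572, —, 312, —, —, —, 100]

2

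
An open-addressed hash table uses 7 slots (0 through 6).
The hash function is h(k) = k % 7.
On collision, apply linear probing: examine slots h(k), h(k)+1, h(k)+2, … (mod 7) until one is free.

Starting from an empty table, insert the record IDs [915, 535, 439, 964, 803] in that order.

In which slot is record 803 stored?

1

915 hashes to 5; slot 5 is free -> place at 5.
535 hashes to 3; slot 3 is free -> place at 3.
439 hashes to 5; 5 taken -> place at 6.
964 hashes to 5; 5,6 taken -> place at 0.
803 hashes to 5; 5,6,0 taken -> place at 1.
Table: [964, 803, —, 535, —, 915, 439]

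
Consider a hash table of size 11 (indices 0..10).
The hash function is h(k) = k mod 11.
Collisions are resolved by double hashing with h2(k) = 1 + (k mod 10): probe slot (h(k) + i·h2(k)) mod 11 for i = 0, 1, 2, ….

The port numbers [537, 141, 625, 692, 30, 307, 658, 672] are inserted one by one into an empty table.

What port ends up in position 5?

537 hashes to 9; slot 9 is free → place at 9.
141 hashes to 9, h2=2; 9 taken → place at 0.
625 hashes to 9, h2=6; 9 taken → place at 4.
692 hashes to 10; slot 10 is free → place at 10.
30 hashes to 8; slot 8 is free → place at 8.
307 hashes to 10, h2=8; 10 taken → place at 7.
658 hashes to 9, h2=9; 9,7 taken → place at 5.
672 hashes to 1; slot 1 is free → place at 1.
Table: [141, 672, _, _, 625, 658, _, 307, 30, 537, 692]

658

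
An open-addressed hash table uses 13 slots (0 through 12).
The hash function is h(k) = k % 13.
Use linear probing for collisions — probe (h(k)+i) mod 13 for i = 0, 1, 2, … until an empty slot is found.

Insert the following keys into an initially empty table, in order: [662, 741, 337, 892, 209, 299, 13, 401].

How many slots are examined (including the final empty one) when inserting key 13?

5

662 hashes to 12; slot 12 is free -> place at 12.
741 hashes to 0; slot 0 is free -> place at 0.
337 hashes to 12; 12,0 taken -> place at 1.
892 hashes to 8; slot 8 is free -> place at 8.
209 hashes to 1; 1 taken -> place at 2.
299 hashes to 0; 0,1,2 taken -> place at 3.
13 hashes to 0; 0,1,2,3 taken -> place at 4.
401 hashes to 11; slot 11 is free -> place at 11.
Table: [741, 337, 209, 299, 13, _, _, _, 892, _, _, 401, 662]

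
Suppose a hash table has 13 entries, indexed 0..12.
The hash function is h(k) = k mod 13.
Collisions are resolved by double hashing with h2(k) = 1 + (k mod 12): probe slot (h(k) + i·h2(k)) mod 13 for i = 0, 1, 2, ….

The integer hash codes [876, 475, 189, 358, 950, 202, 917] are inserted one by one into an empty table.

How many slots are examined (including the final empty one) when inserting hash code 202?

876 hashes to 5; slot 5 is free → place at 5.
475 hashes to 7; slot 7 is free → place at 7.
189 hashes to 7, h2=10; 7 taken → place at 4.
358 hashes to 7, h2=11; 7,5 taken → place at 3.
950 hashes to 1; slot 1 is free → place at 1.
202 hashes to 7, h2=11; 7,5,3,1 taken → place at 12.
917 hashes to 7, h2=6; 7 taken → place at 0.
Table: [917, 950, —, 358, 189, 876, —, 475, —, —, —, —, 202]

5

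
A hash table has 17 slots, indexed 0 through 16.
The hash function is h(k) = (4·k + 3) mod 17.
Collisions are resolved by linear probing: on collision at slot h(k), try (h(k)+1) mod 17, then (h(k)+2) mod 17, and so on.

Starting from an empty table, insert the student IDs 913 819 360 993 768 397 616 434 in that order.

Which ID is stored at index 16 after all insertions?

360

913: h=0 -> slot 0
819: h=15 -> slot 15
360: h=15, probe 15,16 -> slot 16
993: h=14 -> slot 14
768: h=15, probe 15,16,0,1 -> slot 1
397: h=10 -> slot 10
616: h=2 -> slot 2
434: h=5 -> slot 5
Table: [913, 768, 616, —, —, 434, —, —, —, —, 397, —, —, —, 993, 819, 360]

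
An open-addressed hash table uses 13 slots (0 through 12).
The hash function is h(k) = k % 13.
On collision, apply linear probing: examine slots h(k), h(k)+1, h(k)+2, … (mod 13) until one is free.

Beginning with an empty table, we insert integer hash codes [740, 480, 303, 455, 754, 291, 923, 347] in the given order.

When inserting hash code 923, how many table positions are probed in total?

Insert 740: h=12, slot 12 empty -> index 12.
Insert 480: h=12, slot 12 occupied -> index 0.
Insert 303: h=4, slot 4 empty -> index 4.
Insert 455: h=0, slot 0 occupied -> index 1.
Insert 754: h=0, slots 0,1 occupied -> index 2.
Insert 291: h=5, slot 5 empty -> index 5.
Insert 923: h=0, slots 0,1,2 occupied -> index 3.
Insert 347: h=9, slot 9 empty -> index 9.
Table: [480, 455, 754, 923, 303, 291, ., ., ., 347, ., ., 740]

4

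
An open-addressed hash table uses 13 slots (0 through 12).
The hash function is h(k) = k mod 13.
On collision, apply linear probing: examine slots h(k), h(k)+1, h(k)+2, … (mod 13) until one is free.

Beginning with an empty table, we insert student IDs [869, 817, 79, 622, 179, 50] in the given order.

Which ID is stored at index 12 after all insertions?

869: h=11 => slot 11
817: h=11, probe 11,12 => slot 12
79: h=1 => slot 1
622: h=11, probe 11,12,0 => slot 0
179: h=10 => slot 10
50: h=11, probe 11,12,0,1,2 => slot 2
Table: [622, 79, 50, ., ., ., ., ., ., ., 179, 869, 817]

817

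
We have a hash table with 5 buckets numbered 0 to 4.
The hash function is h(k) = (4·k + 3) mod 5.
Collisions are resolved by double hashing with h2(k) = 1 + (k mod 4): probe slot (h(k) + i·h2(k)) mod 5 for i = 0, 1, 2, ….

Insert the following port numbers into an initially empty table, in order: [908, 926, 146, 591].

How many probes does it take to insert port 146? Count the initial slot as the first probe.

3

Insert 908: h=0, slot 0 empty -> index 0.
Insert 926: h=2, slot 2 empty -> index 2.
Insert 146: h=2, h2=3, slots 2,0 occupied -> index 3.
Insert 591: h=2, h2=4, slot 2 occupied -> index 1.
Table: [908, 591, 926, 146, ∅]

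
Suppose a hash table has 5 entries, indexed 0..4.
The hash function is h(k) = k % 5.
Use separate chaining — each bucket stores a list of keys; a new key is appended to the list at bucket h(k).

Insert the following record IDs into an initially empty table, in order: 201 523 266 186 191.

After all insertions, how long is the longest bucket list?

Insert 201: h=1, bucket 1 empty → new chain.
Insert 523: h=3, bucket 3 empty → new chain.
Insert 266: h=1, bucket 1 nonempty → append to chain.
Insert 186: h=1, bucket 1 nonempty → append to chain.
Insert 191: h=1, bucket 1 nonempty → append to chain.
Final buckets:
0: -
1: 201 -> 266 -> 186 -> 191
2: -
3: 523
4: -

4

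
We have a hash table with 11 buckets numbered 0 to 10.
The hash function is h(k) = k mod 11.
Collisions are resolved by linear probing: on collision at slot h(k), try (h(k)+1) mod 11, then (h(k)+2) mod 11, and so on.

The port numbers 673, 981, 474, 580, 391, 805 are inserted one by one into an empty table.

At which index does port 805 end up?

4

673: h=2 => slot 2
981: h=2, probe 2,3 => slot 3
474: h=1 => slot 1
580: h=8 => slot 8
391: h=6 => slot 6
805: h=2, probe 2,3,4 => slot 4
Table: [., 474, 673, 981, 805, ., 391, ., 580, ., .]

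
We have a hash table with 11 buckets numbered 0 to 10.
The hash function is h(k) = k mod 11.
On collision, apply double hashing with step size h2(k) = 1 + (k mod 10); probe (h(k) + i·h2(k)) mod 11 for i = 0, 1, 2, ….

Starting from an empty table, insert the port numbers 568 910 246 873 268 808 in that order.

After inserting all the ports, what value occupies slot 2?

268

568: h=7 -> slot 7
910: h=8 -> slot 8
246: h=4 -> slot 4
873: h=4, h2=4, probe 4,8,1 -> slot 1
268: h=4, h2=9, probe 4,2 -> slot 2
808: h=5 -> slot 5
Table: [., 873, 268, ., 246, 808, ., 568, 910, ., .]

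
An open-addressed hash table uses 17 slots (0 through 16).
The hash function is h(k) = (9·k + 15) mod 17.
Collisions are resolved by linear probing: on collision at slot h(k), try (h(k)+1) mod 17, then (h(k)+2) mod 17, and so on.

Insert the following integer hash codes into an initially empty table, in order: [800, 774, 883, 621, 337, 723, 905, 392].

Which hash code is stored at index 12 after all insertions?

621

800 hashes to 7; slot 7 is free => place at 7.
774 hashes to 11; slot 11 is free => place at 11.
883 hashes to 6; slot 6 is free => place at 6.
621 hashes to 11; 11 taken => place at 12.
337 hashes to 5; slot 5 is free => place at 5.
723 hashes to 11; 11,12 taken => place at 13.
905 hashes to 0; slot 0 is free => place at 0.
392 hashes to 7; 7 taken => place at 8.
Table: [905, ∅, ∅, ∅, ∅, 337, 883, 800, 392, ∅, ∅, 774, 621, 723, ∅, ∅, ∅]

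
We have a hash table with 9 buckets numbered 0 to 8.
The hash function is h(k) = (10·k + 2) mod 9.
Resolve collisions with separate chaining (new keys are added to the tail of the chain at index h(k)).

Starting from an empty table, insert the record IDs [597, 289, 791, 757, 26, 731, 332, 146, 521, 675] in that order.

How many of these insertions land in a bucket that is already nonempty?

5

597 → bucket 5
289 → bucket 3
791 → bucket 1
757 → bucket 3 (collision)
26 → bucket 1 (collision)
731 → bucket 4
332 → bucket 1 (collision)
146 → bucket 4 (collision)
521 → bucket 1 (collision)
675 → bucket 2
Final buckets:
0: _
1: 791 -> 26 -> 332 -> 521
2: 675
3: 289 -> 757
4: 731 -> 146
5: 597
6: _
7: _
8: _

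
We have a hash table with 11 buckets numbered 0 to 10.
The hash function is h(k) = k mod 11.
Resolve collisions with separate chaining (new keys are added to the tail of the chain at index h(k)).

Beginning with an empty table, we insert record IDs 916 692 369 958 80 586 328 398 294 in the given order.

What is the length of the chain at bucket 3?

3

Insert 916: h=3, bucket 3 empty → new chain.
Insert 692: h=10, bucket 10 empty → new chain.
Insert 369: h=6, bucket 6 empty → new chain.
Insert 958: h=1, bucket 1 empty → new chain.
Insert 80: h=3, bucket 3 nonempty → append to chain.
Insert 586: h=3, bucket 3 nonempty → append to chain.
Insert 328: h=9, bucket 9 empty → new chain.
Insert 398: h=2, bucket 2 empty → new chain.
Insert 294: h=8, bucket 8 empty → new chain.
Final buckets:
0: —
1: 958
2: 398
3: 916 -> 80 -> 586
4: —
5: —
6: 369
7: —
8: 294
9: 328
10: 692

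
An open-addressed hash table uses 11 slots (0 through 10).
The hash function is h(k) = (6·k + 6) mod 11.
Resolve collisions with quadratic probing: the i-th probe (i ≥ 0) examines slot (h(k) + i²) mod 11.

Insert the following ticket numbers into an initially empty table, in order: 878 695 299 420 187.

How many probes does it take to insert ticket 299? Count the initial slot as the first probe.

2

878 hashes to 5; slot 5 is free → place at 5.
695 hashes to 7; slot 7 is free → place at 7.
299 hashes to 7; 7 taken → place at 8.
420 hashes to 7; 7,8 taken → place at 0.
187 hashes to 6; slot 6 is free → place at 6.
Table: [420, —, —, —, —, 878, 187, 695, 299, —, —]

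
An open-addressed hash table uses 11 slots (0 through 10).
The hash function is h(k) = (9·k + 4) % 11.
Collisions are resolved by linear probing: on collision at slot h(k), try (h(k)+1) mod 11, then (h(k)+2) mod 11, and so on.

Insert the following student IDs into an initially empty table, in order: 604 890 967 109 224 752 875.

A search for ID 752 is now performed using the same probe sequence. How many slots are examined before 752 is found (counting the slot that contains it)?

5

604: h=6 -> slot 6
890: h=6, probe 6,7 -> slot 7
967: h=6, probe 6,7,8 -> slot 8
109: h=6, probe 6,7,8,9 -> slot 9
224: h=7, probe 7,8,9,10 -> slot 10
752: h=7, probe 7,8,9,10,0 -> slot 0
875: h=3 -> slot 3
Table: [752, ∅, ∅, 875, ∅, ∅, 604, 890, 967, 109, 224]
Lookup 752: h=7, probe 7,8,9,10,0 → found at 0.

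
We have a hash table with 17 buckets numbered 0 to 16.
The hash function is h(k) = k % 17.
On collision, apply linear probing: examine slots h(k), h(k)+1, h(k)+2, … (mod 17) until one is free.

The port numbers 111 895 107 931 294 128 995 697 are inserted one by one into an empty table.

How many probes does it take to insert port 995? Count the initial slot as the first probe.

4

111 hashes to 9; slot 9 is free -> place at 9.
895 hashes to 11; slot 11 is free -> place at 11.
107 hashes to 5; slot 5 is free -> place at 5.
931 hashes to 13; slot 13 is free -> place at 13.
294 hashes to 5; 5 taken -> place at 6.
128 hashes to 9; 9 taken -> place at 10.
995 hashes to 9; 9,10,11 taken -> place at 12.
697 hashes to 0; slot 0 is free -> place at 0.
Table: [697, -, -, -, -, 107, 294, -, -, 111, 128, 895, 995, 931, -, -, -]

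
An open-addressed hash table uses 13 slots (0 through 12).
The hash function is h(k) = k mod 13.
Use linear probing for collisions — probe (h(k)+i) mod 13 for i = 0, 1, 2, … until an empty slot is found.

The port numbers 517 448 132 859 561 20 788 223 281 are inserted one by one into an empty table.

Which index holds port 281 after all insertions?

517 hashes to 10; slot 10 is free -> place at 10.
448 hashes to 6; slot 6 is free -> place at 6.
132 hashes to 2; slot 2 is free -> place at 2.
859 hashes to 1; slot 1 is free -> place at 1.
561 hashes to 2; 2 taken -> place at 3.
20 hashes to 7; slot 7 is free -> place at 7.
788 hashes to 8; slot 8 is free -> place at 8.
223 hashes to 2; 2,3 taken -> place at 4.
281 hashes to 8; 8 taken -> place at 9.
Table: [., 859, 132, 561, 223, ., 448, 20, 788, 281, 517, ., .]

9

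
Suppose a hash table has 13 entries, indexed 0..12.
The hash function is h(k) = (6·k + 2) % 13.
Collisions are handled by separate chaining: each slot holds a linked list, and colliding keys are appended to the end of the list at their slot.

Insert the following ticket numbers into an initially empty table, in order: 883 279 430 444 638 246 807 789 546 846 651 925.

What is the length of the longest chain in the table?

5

Insert 883: h=9, bucket 9 empty → new chain.
Insert 279: h=12, bucket 12 empty → new chain.
Insert 430: h=8, bucket 8 empty → new chain.
Insert 444: h=1, bucket 1 empty → new chain.
Insert 638: h=8, bucket 8 nonempty → append to chain.
Insert 246: h=9, bucket 9 nonempty → append to chain.
Insert 807: h=8, bucket 8 nonempty → append to chain.
Insert 789: h=4, bucket 4 empty → new chain.
Insert 546: h=2, bucket 2 empty → new chain.
Insert 846: h=8, bucket 8 nonempty → append to chain.
Insert 651: h=8, bucket 8 nonempty → append to chain.
Insert 925: h=1, bucket 1 nonempty → append to chain.
Final buckets:
0: ∅
1: 444 -> 925
2: 546
3: ∅
4: 789
5: ∅
6: ∅
7: ∅
8: 430 -> 638 -> 807 -> 846 -> 651
9: 883 -> 246
10: ∅
11: ∅
12: 279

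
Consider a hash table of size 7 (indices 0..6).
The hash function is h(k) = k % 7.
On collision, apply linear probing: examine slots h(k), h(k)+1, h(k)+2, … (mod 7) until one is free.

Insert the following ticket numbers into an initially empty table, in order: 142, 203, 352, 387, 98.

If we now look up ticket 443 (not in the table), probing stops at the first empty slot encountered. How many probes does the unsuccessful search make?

Insert 142: h=2, slot 2 empty → index 2.
Insert 203: h=0, slot 0 empty → index 0.
Insert 352: h=2, slot 2 occupied → index 3.
Insert 387: h=2, slots 2,3 occupied → index 4.
Insert 98: h=0, slot 0 occupied → index 1.
Table: [203, 98, 142, 352, 387, ., .]
Lookup 443: h=2, probe 2,3,4,5 → slot 5 empty, not found.

4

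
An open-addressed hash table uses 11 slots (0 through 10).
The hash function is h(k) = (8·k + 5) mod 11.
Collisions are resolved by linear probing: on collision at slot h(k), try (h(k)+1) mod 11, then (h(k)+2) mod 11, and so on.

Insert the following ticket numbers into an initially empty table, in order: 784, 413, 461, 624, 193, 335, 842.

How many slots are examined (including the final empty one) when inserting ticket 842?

3

Insert 784: h=7, slot 7 empty -> index 7.
Insert 413: h=9, slot 9 empty -> index 9.
Insert 461: h=8, slot 8 empty -> index 8.
Insert 624: h=3, slot 3 empty -> index 3.
Insert 193: h=9, slot 9 occupied -> index 10.
Insert 335: h=1, slot 1 empty -> index 1.
Insert 842: h=9, slots 9,10 occupied -> index 0.
Table: [842, 335, ., 624, ., ., ., 784, 461, 413, 193]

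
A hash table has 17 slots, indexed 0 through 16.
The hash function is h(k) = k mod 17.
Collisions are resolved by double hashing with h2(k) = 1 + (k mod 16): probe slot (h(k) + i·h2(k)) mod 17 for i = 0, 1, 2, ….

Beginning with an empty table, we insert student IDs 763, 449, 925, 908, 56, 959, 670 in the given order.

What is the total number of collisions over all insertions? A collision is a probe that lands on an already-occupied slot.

6

763 hashes to 15; slot 15 is free → place at 15.
449 hashes to 7; slot 7 is free → place at 7.
925 hashes to 7, h2=14; 7 taken → place at 4.
908 hashes to 7, h2=13; 7 taken → place at 3.
56 hashes to 5; slot 5 is free → place at 5.
959 hashes to 7, h2=16; 7 taken → place at 6.
670 hashes to 7, h2=15; 7,5,3 taken → place at 1.
Table: [∅, 670, ∅, 908, 925, 56, 959, 449, ∅, ∅, ∅, ∅, ∅, ∅, ∅, 763, ∅]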